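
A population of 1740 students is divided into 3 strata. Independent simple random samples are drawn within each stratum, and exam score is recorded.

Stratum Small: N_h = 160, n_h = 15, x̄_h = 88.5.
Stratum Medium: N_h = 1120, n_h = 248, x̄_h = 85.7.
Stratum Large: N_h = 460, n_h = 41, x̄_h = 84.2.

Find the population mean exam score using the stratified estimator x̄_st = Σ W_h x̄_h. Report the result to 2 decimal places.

x̄_st ≈ 85.56

N = Σ N_h = 1740. Stratum weights W_h = N_h/N.
x̄_st = (160·88.5 + 1120·85.7 + 460·84.2) / 1740 = 85.5609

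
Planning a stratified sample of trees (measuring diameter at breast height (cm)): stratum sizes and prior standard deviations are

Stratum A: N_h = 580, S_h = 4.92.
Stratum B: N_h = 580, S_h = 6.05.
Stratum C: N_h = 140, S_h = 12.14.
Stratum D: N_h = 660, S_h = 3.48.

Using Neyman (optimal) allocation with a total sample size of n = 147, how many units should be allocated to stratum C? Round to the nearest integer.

Neyman allocation: n_h = n · N_h S_h / Σ N_i S_i, with n = 147.
  stratum A: N_h·S_h = 580·4.92 = 2853.60
  stratum B: N_h·S_h = 580·6.05 = 3509.00
  stratum C: N_h·S_h = 140·12.14 = 1699.60
  stratum D: N_h·S_h = 660·3.48 = 2296.80
Σ N_h S_h = 10359.00
n for stratum C = 147·1699.60/10359.00 = 24.118 → 24

24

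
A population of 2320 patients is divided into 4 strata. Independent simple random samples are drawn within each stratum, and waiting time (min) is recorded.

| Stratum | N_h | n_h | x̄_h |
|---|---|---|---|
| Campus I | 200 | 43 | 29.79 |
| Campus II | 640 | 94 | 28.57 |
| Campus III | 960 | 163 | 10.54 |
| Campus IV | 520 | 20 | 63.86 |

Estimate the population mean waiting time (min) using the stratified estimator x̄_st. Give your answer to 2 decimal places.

x̄_st ≈ 29.12

N = Σ N_h = 2320. Stratum weights W_h = N_h/N.
x̄_st = (200·29.79 + 640·28.57 + 960·10.54 + 520·63.86) / 2320 = 29.1243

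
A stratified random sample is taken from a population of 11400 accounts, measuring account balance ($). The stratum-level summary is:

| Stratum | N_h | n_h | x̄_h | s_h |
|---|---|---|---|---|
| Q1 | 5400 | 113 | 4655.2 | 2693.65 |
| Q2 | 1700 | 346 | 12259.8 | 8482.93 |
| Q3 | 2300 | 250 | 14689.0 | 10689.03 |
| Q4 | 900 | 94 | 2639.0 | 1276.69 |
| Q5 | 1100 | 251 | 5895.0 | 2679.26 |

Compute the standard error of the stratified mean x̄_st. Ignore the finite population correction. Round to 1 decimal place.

V̂(x̄_st) = Σ W_h² s_h²/n_h, with W_h = N_h/N and N = 11400:
  stratum Q1: (5400/11400)²·2693.65²/113 = 14407.3
  stratum Q2: (1700/11400)²·8482.93²/346 = 4624.92
  stratum Q3: (2300/11400)²·10689.03²/250 = 18603
  stratum Q4: (900/11400)²·1276.69²/94 = 108.073
  stratum Q5: (1100/11400)²·2679.26²/251 = 266.276
V̂(x̄_st) = 38009.5
SE(x̄_st) = √38009.5 = 194.96

SE(x̄_st) ≈ 195.0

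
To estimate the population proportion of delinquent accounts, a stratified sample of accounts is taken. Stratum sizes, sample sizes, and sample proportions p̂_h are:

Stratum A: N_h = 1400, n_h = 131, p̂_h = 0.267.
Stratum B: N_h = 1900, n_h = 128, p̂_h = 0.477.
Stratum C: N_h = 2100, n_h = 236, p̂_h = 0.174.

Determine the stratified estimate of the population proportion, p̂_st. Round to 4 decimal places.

p̂_st ≈ 0.3047

N = 5400; stratum weights W_h = N_h/N.
p̂_st = Σ W_h p̂_h = (1400·0.267 + 1900·0.477 + 2100·0.174)/5400 = 0.30472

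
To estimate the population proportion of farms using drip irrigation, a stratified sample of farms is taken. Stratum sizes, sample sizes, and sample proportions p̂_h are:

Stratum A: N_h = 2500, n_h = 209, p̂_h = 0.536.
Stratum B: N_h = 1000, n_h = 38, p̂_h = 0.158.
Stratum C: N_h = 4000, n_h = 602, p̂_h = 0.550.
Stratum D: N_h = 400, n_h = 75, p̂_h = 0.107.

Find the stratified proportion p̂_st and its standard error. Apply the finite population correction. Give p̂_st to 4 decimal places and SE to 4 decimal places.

N = 7900; stratum weights W_h = N_h/N.
p̂_st = Σ W_h p̂_h = (2500·0.536 + 1000·0.158 + 4000·0.550 + 400·0.107)/7900 = 0.47352
V̂(p̂_st) = Σ W_h² (1 − n_h/N_h) p̂_h(1−p̂_h)/(n_h−1):
  stratum A: (2500/7900)²·(1 − 209/2500)·0.536·0.464/208 = 0.000109731
  stratum B: (1000/7900)²·(1 − 38/1000)·0.158·0.842/37 = 5.54228e-05
  stratum C: (4000/7900)²·(1 − 602/4000)·0.550·0.450/601 = 8.96871e-05
  stratum D: (400/7900)²·(1 − 75/400)·0.107·0.893/74 = 2.68963e-06
V̂(p̂_st) = 0.000257531; SE = √V̂ = 0.0160478

p̂_st ≈ 0.4735, SE ≈ 0.0160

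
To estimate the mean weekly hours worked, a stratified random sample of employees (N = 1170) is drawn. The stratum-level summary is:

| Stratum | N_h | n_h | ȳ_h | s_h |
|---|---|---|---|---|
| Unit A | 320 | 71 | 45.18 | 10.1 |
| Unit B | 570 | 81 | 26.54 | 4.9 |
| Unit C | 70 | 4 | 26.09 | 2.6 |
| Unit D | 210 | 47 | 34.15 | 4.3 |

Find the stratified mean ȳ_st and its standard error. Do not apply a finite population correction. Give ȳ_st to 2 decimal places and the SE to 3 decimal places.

ȳ_st = Σ W_h ȳ_h = (320·45.18 + 570·26.54 + 70·26.09 + 210·34.15)/1170 = 32.97709
V̂(ȳ_st) = Σ W_h² s_h²/n_h, with W_h = N_h/N and N = 1170:
  stratum Unit A: (320/1170)²·10.1²/71 = 0.107476
  stratum Unit B: (570/1170)²·4.9²/81 = 0.0703534
  stratum Unit C: (70/1170)²·2.6²/4 = 0.00604938
  stratum Unit D: (210/1170)²·4.3²/47 = 0.0126738
V̂(ȳ_st) = 0.196553
SE(ȳ_st) = √0.196553 = 0.443343

ȳ_st ≈ 32.98, SE ≈ 0.443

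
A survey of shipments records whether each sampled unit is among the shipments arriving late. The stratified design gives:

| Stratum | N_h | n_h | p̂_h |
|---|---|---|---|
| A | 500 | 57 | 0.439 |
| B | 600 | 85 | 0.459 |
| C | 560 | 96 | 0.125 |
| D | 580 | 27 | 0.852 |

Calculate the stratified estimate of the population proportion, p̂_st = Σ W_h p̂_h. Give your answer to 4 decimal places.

p̂_st ≈ 0.4728

N = 2240; stratum weights W_h = N_h/N.
p̂_st = Σ W_h p̂_h = (500·0.439 + 600·0.459 + 560·0.125 + 580·0.852)/2240 = 0.47279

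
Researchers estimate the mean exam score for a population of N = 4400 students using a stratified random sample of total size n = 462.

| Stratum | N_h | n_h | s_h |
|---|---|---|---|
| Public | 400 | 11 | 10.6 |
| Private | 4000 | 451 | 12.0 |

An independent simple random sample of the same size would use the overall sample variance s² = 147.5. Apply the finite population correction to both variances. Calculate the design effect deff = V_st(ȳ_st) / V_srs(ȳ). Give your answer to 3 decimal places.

V̂(ȳ_st) = Σ W_h² (1 − n_h/N_h) s_h²/n_h, with W_h = N_h/N and N = 4400:
  stratum Public: (400/4400)²·(1 − 11/400)·10.6²/11 = 0.0820962
  stratum Private: (4000/4400)²·(1 − 451/4000)·12.0²/451 = 0.234124
V_st = 0.316221
V_srs = (1 − 462/4400)·147.5/462 = 0.285741
deff = V_st / V_srs = 0.316221/0.285741 = 1.1067

deff ≈ 1.107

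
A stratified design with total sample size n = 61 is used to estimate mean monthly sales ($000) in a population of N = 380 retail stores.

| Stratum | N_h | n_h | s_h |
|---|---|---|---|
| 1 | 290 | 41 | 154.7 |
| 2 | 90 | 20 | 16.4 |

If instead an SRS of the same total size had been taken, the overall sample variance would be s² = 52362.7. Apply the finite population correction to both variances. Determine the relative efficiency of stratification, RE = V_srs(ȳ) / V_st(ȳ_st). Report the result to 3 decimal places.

RE ≈ 2.464

V̂(ȳ_st) = Σ W_h² (1 − n_h/N_h) s_h²/n_h, with W_h = N_h/N and N = 380:
  stratum 1: (290/380)²·(1 − 41/290)·154.7²/41 = 291.895
  stratum 2: (90/380)²·(1 − 20/90)·16.4²/20 = 0.58672
V_st = 292.482
V_srs = (1 − 61/380)·52362.7/61 = 720.608
Relative efficiency = V_srs / V_st = 720.608/292.482 = 2.4638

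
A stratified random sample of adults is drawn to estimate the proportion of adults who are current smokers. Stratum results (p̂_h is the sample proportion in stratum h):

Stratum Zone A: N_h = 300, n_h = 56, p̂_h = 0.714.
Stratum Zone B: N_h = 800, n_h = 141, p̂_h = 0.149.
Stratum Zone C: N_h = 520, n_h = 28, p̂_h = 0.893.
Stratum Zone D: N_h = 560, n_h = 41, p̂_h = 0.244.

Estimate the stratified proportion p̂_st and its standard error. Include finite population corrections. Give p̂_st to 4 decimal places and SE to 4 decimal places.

p̂_st ≈ 0.4286, SE ≈ 0.0251

N = 2180; stratum weights W_h = N_h/N.
p̂_st = Σ W_h p̂_h = (300·0.714 + 800·0.149 + 520·0.893 + 560·0.244)/2180 = 0.42862
V̂(p̂_st) = Σ W_h² (1 − n_h/N_h) p̂_h(1−p̂_h)/(n_h−1):
  stratum Zone A: (300/2180)²·(1 − 56/300)·0.714·0.286/55 = 5.71873e-05
  stratum Zone B: (800/2180)²·(1 − 141/800)·0.149·0.851/140 = 0.000100473
  stratum Zone C: (520/2180)²·(1 − 28/520)·0.893·0.107/27 = 0.000190514
  stratum Zone D: (560/2180)²·(1 − 41/560)·0.244·0.756/40 = 0.000282029
V̂(p̂_st) = 0.000630204; SE = √V̂ = 0.0251039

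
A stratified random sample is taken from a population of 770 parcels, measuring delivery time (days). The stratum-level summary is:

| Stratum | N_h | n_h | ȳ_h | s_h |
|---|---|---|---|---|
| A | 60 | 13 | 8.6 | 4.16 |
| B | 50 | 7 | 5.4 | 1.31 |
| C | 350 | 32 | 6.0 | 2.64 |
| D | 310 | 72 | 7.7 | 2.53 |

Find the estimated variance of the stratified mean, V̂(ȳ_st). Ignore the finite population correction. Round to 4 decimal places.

V̂(ȳ_st) = Σ W_h² s_h²/n_h, with W_h = N_h/N and N = 770:
  stratum A: (60/770)²·4.16²/13 = 0.00808285
  stratum B: (50/770)²·1.31²/7 = 0.00103372
  stratum C: (350/770)²·2.64²/32 = 0.045
  stratum D: (310/770)²·2.53²/72 = 0.0144096
V̂(ȳ_st) = 0.0685261

V̂(ȳ_st) ≈ 0.0685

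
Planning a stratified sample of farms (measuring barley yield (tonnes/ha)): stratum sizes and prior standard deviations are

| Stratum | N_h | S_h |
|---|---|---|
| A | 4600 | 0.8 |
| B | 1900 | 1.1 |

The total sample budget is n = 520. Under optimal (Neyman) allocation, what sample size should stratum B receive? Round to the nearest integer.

188

Neyman allocation: n_h = n · N_h S_h / Σ N_i S_i, with n = 520.
  stratum A: N_h·S_h = 4600·0.8 = 3680.00
  stratum B: N_h·S_h = 1900·1.1 = 2090.00
Σ N_h S_h = 5770.00
n for stratum B = 520·2090.00/5770.00 = 188.354 → 188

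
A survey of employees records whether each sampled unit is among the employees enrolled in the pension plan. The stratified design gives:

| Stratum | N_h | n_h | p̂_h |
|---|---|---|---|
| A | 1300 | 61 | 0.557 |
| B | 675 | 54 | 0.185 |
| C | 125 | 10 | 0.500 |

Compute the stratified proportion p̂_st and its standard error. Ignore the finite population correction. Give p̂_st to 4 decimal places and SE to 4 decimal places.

p̂_st ≈ 0.4340, SE ≈ 0.0444

N = 2100; stratum weights W_h = N_h/N.
p̂_st = Σ W_h p̂_h = (1300·0.557 + 675·0.185 + 125·0.500)/2100 = 0.43404
V̂(p̂_st) = Σ W_h² p̂_h(1−p̂_h)/(n_h−1):
  stratum A: (1300/2100)²·0.557·0.443/60 = 0.001576
  stratum B: (675/2100)²·0.185·0.815/53 = 0.000293915
  stratum C: (125/2100)²·0.500·0.500/9 = 9.8419e-05
V̂(p̂_st) = 0.00196833; SE = √V̂ = 0.0443659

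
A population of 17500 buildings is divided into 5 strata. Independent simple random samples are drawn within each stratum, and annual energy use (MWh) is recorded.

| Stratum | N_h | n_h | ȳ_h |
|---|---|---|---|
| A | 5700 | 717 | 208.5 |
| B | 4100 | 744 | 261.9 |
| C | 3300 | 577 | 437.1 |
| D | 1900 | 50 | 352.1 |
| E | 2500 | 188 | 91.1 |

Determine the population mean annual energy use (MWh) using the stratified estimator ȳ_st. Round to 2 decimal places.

N = Σ N_h = 17500. Stratum weights W_h = N_h/N.
ȳ_st = (5700·208.5 + 4100·261.9 + 3300·437.1 + 1900·352.1 + 2500·91.1) / 17500 = 262.9377

ȳ_st ≈ 262.94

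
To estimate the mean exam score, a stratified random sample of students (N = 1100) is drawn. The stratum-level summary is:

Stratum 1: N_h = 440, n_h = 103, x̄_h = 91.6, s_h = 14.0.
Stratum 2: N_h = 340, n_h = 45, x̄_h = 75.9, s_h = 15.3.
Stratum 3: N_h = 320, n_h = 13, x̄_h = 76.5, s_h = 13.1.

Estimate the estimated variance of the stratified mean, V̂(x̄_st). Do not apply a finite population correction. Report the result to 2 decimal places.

V̂(x̄_st) ≈ 1.92

V̂(x̄_st) = Σ W_h² s_h²/n_h, with W_h = N_h/N and N = 1100:
  stratum 1: (440/1100)²·14.0²/103 = 0.304466
  stratum 2: (340/1100)²·15.3²/45 = 0.496984
  stratum 3: (320/1100)²·13.1²/13 = 1.11716
V̂(x̄_st) = 1.91861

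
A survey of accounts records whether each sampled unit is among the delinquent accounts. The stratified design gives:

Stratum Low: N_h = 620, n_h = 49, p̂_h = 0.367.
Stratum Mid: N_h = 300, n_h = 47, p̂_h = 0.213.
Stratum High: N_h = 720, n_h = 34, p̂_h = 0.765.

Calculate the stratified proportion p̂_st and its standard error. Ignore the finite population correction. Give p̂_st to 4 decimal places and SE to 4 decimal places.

p̂_st ≈ 0.5136, SE ≈ 0.0432

N = 1640; stratum weights W_h = N_h/N.
p̂_st = Σ W_h p̂_h = (620·0.367 + 300·0.213 + 720·0.765)/1640 = 0.51356
V̂(p̂_st) = Σ W_h² p̂_h(1−p̂_h)/(n_h−1):
  stratum Low: (620/1640)²·0.367·0.633/48 = 0.00069171
  stratum Mid: (300/1640)²·0.213·0.787/46 = 0.000121941
  stratum High: (720/1640)²·0.765·0.235/33 = 0.00105001
V̂(p̂_st) = 0.00186366; SE = √V̂ = 0.0431701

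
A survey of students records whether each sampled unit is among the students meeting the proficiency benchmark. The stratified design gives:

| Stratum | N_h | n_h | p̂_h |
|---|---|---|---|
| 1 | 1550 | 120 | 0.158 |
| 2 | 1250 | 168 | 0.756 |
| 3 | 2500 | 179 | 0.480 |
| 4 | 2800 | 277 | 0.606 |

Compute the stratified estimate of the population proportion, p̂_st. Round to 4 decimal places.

p̂_st ≈ 0.5045

N = 8100; stratum weights W_h = N_h/N.
p̂_st = Σ W_h p̂_h = (1550·0.158 + 1250·0.756 + 2500·0.480 + 2800·0.606)/8100 = 0.50453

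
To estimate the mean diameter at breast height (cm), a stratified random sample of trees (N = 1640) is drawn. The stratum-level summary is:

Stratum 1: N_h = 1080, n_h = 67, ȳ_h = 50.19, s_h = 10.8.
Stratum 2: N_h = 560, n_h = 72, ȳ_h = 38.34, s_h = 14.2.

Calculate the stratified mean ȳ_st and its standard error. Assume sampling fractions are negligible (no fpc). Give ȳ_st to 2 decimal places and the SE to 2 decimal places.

ȳ_st = Σ W_h ȳ_h = (1080·50.19 + 560·38.34)/1640 = 46.14366
V̂(ȳ_st) = Σ W_h² s_h²/n_h, with W_h = N_h/N and N = 1640:
  stratum 1: (1080/1640)²·10.8²/67 = 0.754975
  stratum 2: (560/1640)²·14.2²/72 = 0.326537
V̂(ȳ_st) = 1.08151
SE(ȳ_st) = √1.08151 = 1.03996

ȳ_st ≈ 46.14, SE ≈ 1.04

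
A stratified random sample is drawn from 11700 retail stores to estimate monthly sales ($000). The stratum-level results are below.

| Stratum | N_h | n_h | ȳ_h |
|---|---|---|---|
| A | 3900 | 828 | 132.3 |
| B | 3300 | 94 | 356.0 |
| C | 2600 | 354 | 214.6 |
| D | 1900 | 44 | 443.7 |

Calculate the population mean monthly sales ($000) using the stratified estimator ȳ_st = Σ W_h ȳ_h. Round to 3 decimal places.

ȳ_st ≈ 264.253

N = Σ N_h = 11700. Stratum weights W_h = N_h/N.
ȳ_st = (3900·132.3 + 3300·356.0 + 2600·214.6 + 1900·443.7) / 11700 = 264.25299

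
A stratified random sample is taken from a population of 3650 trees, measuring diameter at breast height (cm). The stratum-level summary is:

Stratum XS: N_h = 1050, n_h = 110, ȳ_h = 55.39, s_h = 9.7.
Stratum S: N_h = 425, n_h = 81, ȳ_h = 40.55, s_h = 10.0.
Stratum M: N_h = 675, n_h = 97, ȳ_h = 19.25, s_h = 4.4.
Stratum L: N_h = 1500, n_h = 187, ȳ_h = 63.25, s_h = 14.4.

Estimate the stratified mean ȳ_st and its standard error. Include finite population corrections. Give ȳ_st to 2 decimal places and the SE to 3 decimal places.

ȳ_st = Σ W_h ȳ_h = (1050·55.39 + 425·40.55 + 675·19.25 + 1500·63.25)/3650 = 50.20877
V̂(ȳ_st) = Σ W_h² (1 − n_h/N_h) s_h²/n_h, with W_h = N_h/N and N = 3650:
  stratum XS: (1050/3650)²·(1 − 110/1050)·9.7²/110 = 0.0633698
  stratum S: (425/3650)²·(1 − 81/425)·10.0²/81 = 0.013548
  stratum M: (675/3650)²·(1 − 97/675)·4.4²/97 = 0.00584493
  stratum L: (1500/3650)²·(1 − 187/1500)·14.4²/187 = 0.163928
V̂(ȳ_st) = 0.246691
SE(ȳ_st) = √0.246691 = 0.49668

ȳ_st ≈ 50.21, SE ≈ 0.497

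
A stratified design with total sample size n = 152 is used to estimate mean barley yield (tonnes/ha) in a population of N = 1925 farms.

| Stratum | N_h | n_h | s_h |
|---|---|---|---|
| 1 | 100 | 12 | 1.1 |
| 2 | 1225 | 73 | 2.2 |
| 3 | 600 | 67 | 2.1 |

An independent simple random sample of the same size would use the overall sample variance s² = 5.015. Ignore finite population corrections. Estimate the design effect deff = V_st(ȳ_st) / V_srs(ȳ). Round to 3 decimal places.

V̂(ȳ_st) = Σ W_h² s_h²/n_h, with W_h = N_h/N and N = 1925:
  stratum 1: (100/1925)²·1.1²/12 = 0.000272109
  stratum 2: (1225/1925)²·2.2²/73 = 0.0268493
  stratum 3: (600/1925)²·2.1²/67 = 0.00639447
V_st = 0.0335159
V_srs = s²/n = 5.015/152 = 0.0329934
deff = V_st / V_srs = 0.0335159/0.0329934 = 1.0158

deff ≈ 1.016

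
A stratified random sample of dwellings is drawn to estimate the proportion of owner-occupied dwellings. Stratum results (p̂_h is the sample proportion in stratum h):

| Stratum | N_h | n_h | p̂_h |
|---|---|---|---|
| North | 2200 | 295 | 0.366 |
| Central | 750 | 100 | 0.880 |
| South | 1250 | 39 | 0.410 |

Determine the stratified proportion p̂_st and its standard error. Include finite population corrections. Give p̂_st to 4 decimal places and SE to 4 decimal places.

p̂_st ≈ 0.4709, SE ≈ 0.0276

N = 4200; stratum weights W_h = N_h/N.
p̂_st = Σ W_h p̂_h = (2200·0.366 + 750·0.880 + 1250·0.410)/4200 = 0.47088
V̂(p̂_st) = Σ W_h² (1 − n_h/N_h) p̂_h(1−p̂_h)/(n_h−1):
  stratum North: (2200/4200)²·(1 − 295/2200)·0.366·0.634/294 = 0.000187518
  stratum Central: (750/4200)²·(1 − 100/750)·0.880·0.120/99 = 2.94785e-05
  stratum South: (1250/4200)²·(1 − 39/1250)·0.410·0.590/38 = 0.000546271
V̂(p̂_st) = 0.000763267; SE = √V̂ = 0.0276273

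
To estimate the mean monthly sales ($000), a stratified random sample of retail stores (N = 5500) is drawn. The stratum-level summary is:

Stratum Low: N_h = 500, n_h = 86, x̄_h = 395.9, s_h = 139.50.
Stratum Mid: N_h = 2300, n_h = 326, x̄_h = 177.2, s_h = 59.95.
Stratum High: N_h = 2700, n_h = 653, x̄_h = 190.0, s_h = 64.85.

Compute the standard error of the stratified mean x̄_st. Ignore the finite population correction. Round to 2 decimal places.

V̂(x̄_st) = Σ W_h² s_h²/n_h, with W_h = N_h/N and N = 5500:
  stratum Low: (500/5500)²·139.50²/86 = 1.8701
  stratum Mid: (2300/5500)²·59.95²/326 = 1.92793
  stratum High: (2700/5500)²·64.85²/653 = 1.55206
V̂(x̄_st) = 5.35009
SE(x̄_st) = √5.35009 = 2.31303

SE(x̄_st) ≈ 2.31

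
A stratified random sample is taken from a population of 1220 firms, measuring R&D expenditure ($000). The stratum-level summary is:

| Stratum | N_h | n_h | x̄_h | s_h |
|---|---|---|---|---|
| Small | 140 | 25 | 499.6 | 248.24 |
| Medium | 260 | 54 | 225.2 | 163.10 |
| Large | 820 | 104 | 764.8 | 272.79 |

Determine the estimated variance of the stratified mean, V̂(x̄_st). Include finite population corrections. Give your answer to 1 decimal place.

V̂(x̄_st) ≈ 326.6

V̂(x̄_st) = Σ W_h² (1 − n_h/N_h) s_h²/n_h, with W_h = N_h/N and N = 1220:
  stratum Small: (140/1220)²·(1 − 25/140)·248.24²/25 = 26.663
  stratum Medium: (260/1220)²·(1 − 54/260)·163.10²/54 = 17.727
  stratum Large: (820/1220)²·(1 − 104/820)·272.79²/104 = 282.248
V̂(x̄_st) = 326.638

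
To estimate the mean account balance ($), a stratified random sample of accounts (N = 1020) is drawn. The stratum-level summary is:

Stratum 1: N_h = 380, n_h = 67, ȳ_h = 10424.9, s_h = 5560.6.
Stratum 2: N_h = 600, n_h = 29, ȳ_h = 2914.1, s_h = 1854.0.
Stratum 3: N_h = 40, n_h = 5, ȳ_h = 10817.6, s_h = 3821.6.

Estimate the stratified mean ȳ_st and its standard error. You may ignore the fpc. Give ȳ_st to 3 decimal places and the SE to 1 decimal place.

ȳ_st = Σ W_h ȳ_h = (380·10424.9 + 600·2914.1 + 40·10817.6)/1020 = 6022.18235
V̂(ȳ_st) = Σ W_h² s_h²/n_h, with W_h = N_h/N and N = 1020:
  stratum 1: (380/1020)²·5560.6²/67 = 64052.4
  stratum 2: (600/1020)²·1854.0²/29 = 41013.2
  stratum 3: (40/1020)²·3821.6²/5 = 4492
V̂(ȳ_st) = 109558
SE(ȳ_st) = √109558 = 330.995

ȳ_st ≈ 6022.182, SE ≈ 331.0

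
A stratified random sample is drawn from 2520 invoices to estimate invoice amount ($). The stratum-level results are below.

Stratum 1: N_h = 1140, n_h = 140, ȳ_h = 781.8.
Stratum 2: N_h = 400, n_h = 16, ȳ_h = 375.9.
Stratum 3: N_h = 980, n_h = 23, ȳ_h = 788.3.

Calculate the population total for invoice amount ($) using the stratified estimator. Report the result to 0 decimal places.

τ̂_st = Σ N_h ȳ_h = 1140·781.8 + 400·375.9 + 980·788.3 = 1814146

τ̂_st ≈ 1814146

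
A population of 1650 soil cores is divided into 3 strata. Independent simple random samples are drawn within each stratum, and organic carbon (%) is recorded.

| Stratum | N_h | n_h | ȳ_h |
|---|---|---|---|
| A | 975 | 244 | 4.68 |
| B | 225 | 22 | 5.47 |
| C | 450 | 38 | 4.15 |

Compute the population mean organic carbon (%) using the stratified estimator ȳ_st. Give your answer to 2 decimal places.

N = Σ N_h = 1650. Stratum weights W_h = N_h/N.
ȳ_st = (975·4.68 + 225·5.47 + 450·4.15) / 1650 = 4.6432

ȳ_st ≈ 4.64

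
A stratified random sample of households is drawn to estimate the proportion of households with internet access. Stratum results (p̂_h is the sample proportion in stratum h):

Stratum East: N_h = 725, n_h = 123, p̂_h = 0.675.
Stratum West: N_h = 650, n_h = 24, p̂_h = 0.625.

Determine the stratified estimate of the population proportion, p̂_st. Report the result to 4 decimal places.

N = 1375; stratum weights W_h = N_h/N.
p̂_st = Σ W_h p̂_h = (725·0.675 + 650·0.625)/1375 = 0.65136

p̂_st ≈ 0.6514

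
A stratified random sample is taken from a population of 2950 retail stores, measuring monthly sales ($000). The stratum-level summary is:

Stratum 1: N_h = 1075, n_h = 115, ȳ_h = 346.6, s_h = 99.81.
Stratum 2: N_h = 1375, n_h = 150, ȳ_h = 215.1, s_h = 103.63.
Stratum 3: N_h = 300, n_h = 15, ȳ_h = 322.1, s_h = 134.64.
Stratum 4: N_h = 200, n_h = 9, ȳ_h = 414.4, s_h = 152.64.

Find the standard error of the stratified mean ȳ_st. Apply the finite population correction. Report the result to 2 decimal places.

SE(ȳ_st) ≈ 6.88

V̂(ȳ_st) = Σ W_h² (1 − n_h/N_h) s_h²/n_h, with W_h = N_h/N and N = 2950:
  stratum 1: (1075/2950)²·(1 − 115/1075)·99.81²/115 = 10.2727
  stratum 2: (1375/2950)²·(1 − 150/1375)·103.63²/150 = 13.8572
  stratum 3: (300/2950)²·(1 − 15/300)·134.64²/15 = 11.8735
  stratum 4: (200/2950)²·(1 − 9/200)·152.64²/9 = 11.3635
V̂(ȳ_st) = 47.3669
SE(ȳ_st) = √47.3669 = 6.88236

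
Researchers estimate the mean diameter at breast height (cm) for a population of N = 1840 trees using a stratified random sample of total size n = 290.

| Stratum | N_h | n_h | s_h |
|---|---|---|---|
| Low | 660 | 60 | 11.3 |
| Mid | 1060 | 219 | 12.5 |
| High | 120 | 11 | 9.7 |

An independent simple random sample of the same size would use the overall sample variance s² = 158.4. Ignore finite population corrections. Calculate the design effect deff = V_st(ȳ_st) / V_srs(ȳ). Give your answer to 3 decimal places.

deff ≈ 1.001

V̂(ȳ_st) = Σ W_h² s_h²/n_h, with W_h = N_h/N and N = 1840:
  stratum Low: (660/1840)²·11.3²/60 = 0.273815
  stratum Mid: (1060/1840)²·12.5²/219 = 0.236784
  stratum High: (120/1840)²·9.7²/11 = 0.0363813
V_st = 0.54698
V_srs = s²/n = 158.4/290 = 0.546207
deff = V_st / V_srs = 0.54698/0.546207 = 1.0014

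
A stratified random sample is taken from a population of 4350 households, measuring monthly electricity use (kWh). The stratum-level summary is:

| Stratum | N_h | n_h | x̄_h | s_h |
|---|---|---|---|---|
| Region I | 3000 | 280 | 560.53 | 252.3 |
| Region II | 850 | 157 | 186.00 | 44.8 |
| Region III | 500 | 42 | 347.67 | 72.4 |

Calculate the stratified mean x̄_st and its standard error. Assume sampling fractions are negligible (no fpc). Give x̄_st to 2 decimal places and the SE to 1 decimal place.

x̄_st ≈ 462.88, SE ≈ 10.5

x̄_st = Σ W_h x̄_h = (3000·560.53 + 850·186.00 + 500·347.67)/4350 = 462.87931
V̂(x̄_st) = Σ W_h² s_h²/n_h, with W_h = N_h/N and N = 4350:
  stratum Region I: (3000/4350)²·252.3²/280 = 108.129
  stratum Region II: (850/4350)²·44.8²/157 = 0.488108
  stratum Region III: (500/4350)²·72.4²/42 = 1.64888
V̂(x̄_st) = 110.266
SE(x̄_st) = √110.266 = 10.5007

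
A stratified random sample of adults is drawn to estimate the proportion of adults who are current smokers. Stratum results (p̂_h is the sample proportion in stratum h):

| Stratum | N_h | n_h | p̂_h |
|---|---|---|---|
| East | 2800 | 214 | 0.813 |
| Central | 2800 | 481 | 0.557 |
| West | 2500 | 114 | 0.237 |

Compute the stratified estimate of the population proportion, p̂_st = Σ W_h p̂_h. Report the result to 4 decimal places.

N = 8100; stratum weights W_h = N_h/N.
p̂_st = Σ W_h p̂_h = (2800·0.813 + 2800·0.557 + 2500·0.237)/8100 = 0.54673

p̂_st ≈ 0.5467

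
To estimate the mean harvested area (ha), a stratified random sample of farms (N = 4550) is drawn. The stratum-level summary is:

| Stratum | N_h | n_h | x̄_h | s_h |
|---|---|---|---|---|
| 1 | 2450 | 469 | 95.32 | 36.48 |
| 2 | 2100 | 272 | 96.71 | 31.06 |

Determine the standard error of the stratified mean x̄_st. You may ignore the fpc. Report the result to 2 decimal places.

SE(x̄_st) ≈ 1.26

V̂(x̄_st) = Σ W_h² s_h²/n_h, with W_h = N_h/N and N = 4550:
  stratum 1: (2450/4550)²·36.48²/469 = 0.822709
  stratum 2: (2100/4550)²·31.06²/272 = 0.755527
V̂(x̄_st) = 1.57824
SE(x̄_st) = √1.57824 = 1.25628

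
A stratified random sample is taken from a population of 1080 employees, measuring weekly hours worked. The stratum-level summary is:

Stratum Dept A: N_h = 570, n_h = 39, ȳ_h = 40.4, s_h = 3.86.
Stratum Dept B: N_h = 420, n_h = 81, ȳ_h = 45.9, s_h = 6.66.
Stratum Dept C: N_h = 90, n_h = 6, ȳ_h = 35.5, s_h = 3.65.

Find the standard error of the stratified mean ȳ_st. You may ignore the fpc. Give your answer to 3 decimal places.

SE(ȳ_st) ≈ 0.452

V̂(ȳ_st) = Σ W_h² s_h²/n_h, with W_h = N_h/N and N = 1080:
  stratum Dept A: (570/1080)²·3.86²/39 = 0.106417
  stratum Dept B: (420/1080)²·6.66²/81 = 0.082816
  stratum Dept C: (90/1080)²·3.65²/6 = 0.0154196
V̂(ȳ_st) = 0.204653
SE(ȳ_st) = √0.204653 = 0.452386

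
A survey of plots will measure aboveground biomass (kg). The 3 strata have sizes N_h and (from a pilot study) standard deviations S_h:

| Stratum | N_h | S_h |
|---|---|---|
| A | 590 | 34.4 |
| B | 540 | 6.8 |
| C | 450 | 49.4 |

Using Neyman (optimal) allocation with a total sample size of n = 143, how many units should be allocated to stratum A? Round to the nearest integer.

63

Neyman allocation: n_h = n · N_h S_h / Σ N_i S_i, with n = 143.
  stratum A: N_h·S_h = 590·34.4 = 20296.00
  stratum B: N_h·S_h = 540·6.8 = 3672.00
  stratum C: N_h·S_h = 450·49.4 = 22230.00
Σ N_h S_h = 46198.00
n for stratum A = 143·20296.00/46198.00 = 62.824 → 63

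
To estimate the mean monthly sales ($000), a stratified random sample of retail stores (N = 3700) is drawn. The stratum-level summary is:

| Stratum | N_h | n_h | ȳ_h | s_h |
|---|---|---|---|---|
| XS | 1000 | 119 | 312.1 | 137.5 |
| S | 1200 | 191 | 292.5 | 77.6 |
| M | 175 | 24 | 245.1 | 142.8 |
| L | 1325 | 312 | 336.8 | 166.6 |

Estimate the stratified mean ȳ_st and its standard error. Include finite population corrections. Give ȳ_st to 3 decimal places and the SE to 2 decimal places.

ȳ_st ≈ 311.420, SE ≈ 4.83

ȳ_st = Σ W_h ȳ_h = (1000·312.1 + 1200·292.5 + 175·245.1 + 1325·336.8)/3700 = 311.41959
V̂(ȳ_st) = Σ W_h² (1 − n_h/N_h) s_h²/n_h, with W_h = N_h/N and N = 3700:
  stratum XS: (1000/3700)²·(1 − 119/1000)·137.5²/119 = 10.2242
  stratum S: (1200/3700)²·(1 − 191/1200)·77.6²/191 = 2.78843
  stratum M: (175/3700)²·(1 − 24/175)·142.8²/24 = 1.64005
  stratum L: (1325/3700)²·(1 − 312/1325)·166.6²/312 = 8.72202
V̂(ȳ_st) = 23.3747
SE(ȳ_st) = √23.3747 = 4.83474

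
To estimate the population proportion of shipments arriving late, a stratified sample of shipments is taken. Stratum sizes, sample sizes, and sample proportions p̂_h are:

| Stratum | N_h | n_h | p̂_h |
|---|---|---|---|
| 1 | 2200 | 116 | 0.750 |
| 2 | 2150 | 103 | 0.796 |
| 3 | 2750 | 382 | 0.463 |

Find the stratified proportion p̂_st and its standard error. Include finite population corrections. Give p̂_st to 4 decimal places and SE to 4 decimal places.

N = 7100; stratum weights W_h = N_h/N.
p̂_st = Σ W_h p̂_h = (2200·0.750 + 2150·0.796 + 2750·0.463)/7100 = 0.65277
V̂(p̂_st) = Σ W_h² (1 − n_h/N_h) p̂_h(1−p̂_h)/(n_h−1):
  stratum 1: (2200/7100)²·(1 − 116/2200)·0.750·0.250/115 = 0.000148288
  stratum 2: (2150/7100)²·(1 − 103/2150)·0.796·0.204/102 = 0.00013899
  stratum 3: (2750/7100)²·(1 − 382/2750)·0.463·0.537/381 = 8.43001e-05
V̂(p̂_st) = 0.000371578; SE = √V̂ = 0.0192764

p̂_st ≈ 0.6528, SE ≈ 0.0193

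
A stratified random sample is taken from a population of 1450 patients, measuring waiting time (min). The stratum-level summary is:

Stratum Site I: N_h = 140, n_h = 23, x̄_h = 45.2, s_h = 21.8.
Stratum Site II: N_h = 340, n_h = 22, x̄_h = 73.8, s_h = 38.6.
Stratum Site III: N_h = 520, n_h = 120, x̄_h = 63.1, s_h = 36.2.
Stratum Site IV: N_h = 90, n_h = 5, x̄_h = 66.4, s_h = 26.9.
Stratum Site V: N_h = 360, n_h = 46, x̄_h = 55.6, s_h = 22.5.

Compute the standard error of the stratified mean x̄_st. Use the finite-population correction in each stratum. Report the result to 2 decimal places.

V̂(x̄_st) = Σ W_h² (1 − n_h/N_h) s_h²/n_h, with W_h = N_h/N and N = 1450:
  stratum Site I: (140/1450)²·(1 − 23/140)·21.8²/23 = 0.160977
  stratum Site II: (340/1450)²·(1 − 22/340)·38.6²/22 = 3.48275
  stratum Site III: (520/1450)²·(1 − 120/520)·36.2²/120 = 1.08035
  stratum Site IV: (90/1450)²·(1 − 5/90)·26.9²/5 = 0.526575
  stratum Site V: (360/1450)²·(1 − 46/360)·22.5²/46 = 0.591702
V̂(x̄_st) = 5.84235
SE(x̄_st) = √5.84235 = 2.41709

SE(x̄_st) ≈ 2.42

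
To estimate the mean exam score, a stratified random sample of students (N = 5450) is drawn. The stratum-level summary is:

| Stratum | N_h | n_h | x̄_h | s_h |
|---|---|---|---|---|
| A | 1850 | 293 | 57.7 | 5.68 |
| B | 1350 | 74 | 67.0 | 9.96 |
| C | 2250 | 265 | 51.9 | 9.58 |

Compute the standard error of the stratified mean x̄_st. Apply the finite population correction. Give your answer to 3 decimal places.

SE(x̄_st) ≈ 0.375

V̂(x̄_st) = Σ W_h² (1 − n_h/N_h) s_h²/n_h, with W_h = N_h/N and N = 5450:
  stratum A: (1850/5450)²·(1 − 293/1850)·5.68²/293 = 0.0106782
  stratum B: (1350/5450)²·(1 − 74/1350)·9.96²/74 = 0.0777461
  stratum C: (2250/5450)²·(1 − 265/2250)·9.58²/265 = 0.0520757
V̂(x̄_st) = 0.1405
SE(x̄_st) = √0.1405 = 0.374833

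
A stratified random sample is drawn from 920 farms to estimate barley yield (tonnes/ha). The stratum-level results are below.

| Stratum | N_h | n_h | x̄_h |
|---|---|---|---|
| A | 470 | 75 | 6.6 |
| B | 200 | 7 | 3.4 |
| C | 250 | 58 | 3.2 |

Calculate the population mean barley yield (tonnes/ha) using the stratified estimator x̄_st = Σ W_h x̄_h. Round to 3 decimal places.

x̄_st ≈ 4.980

N = Σ N_h = 920. Stratum weights W_h = N_h/N.
x̄_st = (470·6.6 + 200·3.4 + 250·3.2) / 920 = 4.98043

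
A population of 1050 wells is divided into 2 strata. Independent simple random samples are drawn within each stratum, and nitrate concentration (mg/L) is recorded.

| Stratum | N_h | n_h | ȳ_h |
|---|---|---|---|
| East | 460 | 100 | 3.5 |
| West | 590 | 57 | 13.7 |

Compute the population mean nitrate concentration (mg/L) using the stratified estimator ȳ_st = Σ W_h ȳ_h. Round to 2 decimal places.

N = Σ N_h = 1050. Stratum weights W_h = N_h/N.
ȳ_st = (460·3.5 + 590·13.7) / 1050 = 9.2314

ȳ_st ≈ 9.23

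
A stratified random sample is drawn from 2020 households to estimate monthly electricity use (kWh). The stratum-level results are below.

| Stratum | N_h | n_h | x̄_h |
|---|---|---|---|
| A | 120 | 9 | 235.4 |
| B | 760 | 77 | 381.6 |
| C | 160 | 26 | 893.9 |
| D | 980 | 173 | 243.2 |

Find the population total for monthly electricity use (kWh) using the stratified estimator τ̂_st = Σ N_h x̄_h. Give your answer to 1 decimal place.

τ̂_st = Σ N_h x̄_h = 120·235.4 + 760·381.6 + 160·893.9 + 980·243.2 = 699624.0

τ̂_st ≈ 699624.0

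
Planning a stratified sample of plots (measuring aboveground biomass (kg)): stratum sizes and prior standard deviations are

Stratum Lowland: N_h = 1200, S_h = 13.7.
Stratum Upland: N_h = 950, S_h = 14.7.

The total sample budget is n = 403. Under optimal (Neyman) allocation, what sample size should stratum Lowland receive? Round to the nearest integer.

Neyman allocation: n_h = n · N_h S_h / Σ N_i S_i, with n = 403.
  stratum Lowland: N_h·S_h = 1200·13.7 = 16440.00
  stratum Upland: N_h·S_h = 950·14.7 = 13965.00
Σ N_h S_h = 30405.00
n for stratum Lowland = 403·16440.00/30405.00 = 217.902 → 218

218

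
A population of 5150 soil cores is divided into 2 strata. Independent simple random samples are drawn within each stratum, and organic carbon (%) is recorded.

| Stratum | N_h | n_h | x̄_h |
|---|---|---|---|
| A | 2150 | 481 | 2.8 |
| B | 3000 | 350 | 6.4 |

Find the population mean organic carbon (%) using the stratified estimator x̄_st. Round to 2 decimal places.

x̄_st ≈ 4.90

N = Σ N_h = 5150. Stratum weights W_h = N_h/N.
x̄_st = (2150·2.8 + 3000·6.4) / 5150 = 4.8971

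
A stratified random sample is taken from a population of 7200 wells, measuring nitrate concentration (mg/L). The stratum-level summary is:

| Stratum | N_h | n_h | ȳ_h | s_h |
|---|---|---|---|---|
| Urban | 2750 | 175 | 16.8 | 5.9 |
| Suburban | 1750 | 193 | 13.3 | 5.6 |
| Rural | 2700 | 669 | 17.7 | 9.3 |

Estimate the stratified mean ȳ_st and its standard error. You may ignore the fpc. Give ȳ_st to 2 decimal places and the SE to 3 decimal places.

ȳ_st = Σ W_h ȳ_h = (2750·16.8 + 1750·13.3 + 2700·17.7)/7200 = 16.28681
V̂(ȳ_st) = Σ W_h² s_h²/n_h, with W_h = N_h/N and N = 7200:
  stratum Urban: (2750/7200)²·5.9²/175 = 0.0290179
  stratum Suburban: (1750/7200)²·5.6²/193 = 0.00959909
  stratum Rural: (2700/7200)²·9.3²/669 = 0.0181804
V̂(ȳ_st) = 0.0567974
SE(ȳ_st) = √0.0567974 = 0.238322

ȳ_st ≈ 16.29, SE ≈ 0.238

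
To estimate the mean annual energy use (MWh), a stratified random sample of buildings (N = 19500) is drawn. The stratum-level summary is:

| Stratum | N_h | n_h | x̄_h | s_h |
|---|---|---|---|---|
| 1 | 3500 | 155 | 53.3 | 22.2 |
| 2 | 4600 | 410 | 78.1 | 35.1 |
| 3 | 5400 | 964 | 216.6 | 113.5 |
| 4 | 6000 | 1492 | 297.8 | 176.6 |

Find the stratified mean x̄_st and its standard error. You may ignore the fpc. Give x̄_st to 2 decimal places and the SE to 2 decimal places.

x̄_st = Σ W_h x̄_h = (3500·53.3 + 4600·78.1 + 5400·216.6 + 6000·297.8)/19500 = 179.60256
V̂(x̄_st) = Σ W_h² s_h²/n_h, with W_h = N_h/N and N = 19500:
  stratum 1: (3500/19500)²·22.2²/155 = 0.102433
  stratum 2: (4600/19500)²·35.1²/410 = 0.167216
  stratum 3: (5400/19500)²·113.5²/964 = 1.02479
  stratum 4: (6000/19500)²·176.6²/1492 = 1.979
V̂(x̄_st) = 3.27343
SE(x̄_st) = √3.27343 = 1.80926

x̄_st ≈ 179.60, SE ≈ 1.81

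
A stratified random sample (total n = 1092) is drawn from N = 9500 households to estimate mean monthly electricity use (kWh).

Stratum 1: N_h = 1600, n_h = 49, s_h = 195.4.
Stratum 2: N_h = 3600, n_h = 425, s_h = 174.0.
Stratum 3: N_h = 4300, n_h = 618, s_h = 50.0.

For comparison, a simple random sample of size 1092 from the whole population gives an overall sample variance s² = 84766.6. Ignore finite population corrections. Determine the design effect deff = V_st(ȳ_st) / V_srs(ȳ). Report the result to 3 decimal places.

deff ≈ 0.427

V̂(ȳ_st) = Σ W_h² s_h²/n_h, with W_h = N_h/N and N = 9500:
  stratum 1: (1600/9500)²·195.4²/49 = 22.1027
  stratum 2: (3600/9500)²·174.0²/425 = 10.2298
  stratum 3: (4300/9500)²·50.0²/618 = 0.828784
V_st = 33.1613
V_srs = s²/n = 84766.6/1092 = 77.6251
deff = V_st / V_srs = 33.1613/77.6251 = 0.4272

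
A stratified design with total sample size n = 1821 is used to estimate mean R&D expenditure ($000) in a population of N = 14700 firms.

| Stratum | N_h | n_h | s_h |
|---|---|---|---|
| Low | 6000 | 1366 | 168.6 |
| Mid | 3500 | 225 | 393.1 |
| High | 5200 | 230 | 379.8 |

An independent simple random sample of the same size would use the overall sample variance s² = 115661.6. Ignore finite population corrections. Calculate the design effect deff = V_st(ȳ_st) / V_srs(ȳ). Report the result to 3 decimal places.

V̂(ȳ_st) = Σ W_h² s_h²/n_h, with W_h = N_h/N and N = 14700:
  stratum Low: (6000/14700)²·168.6²/1366 = 3.46683
  stratum Mid: (3500/14700)²·393.1²/225 = 38.9336
  stratum High: (5200/14700)²·379.8²/230 = 78.4791
V_st = 120.88
V_srs = s²/n = 115661.6/1821 = 63.5154
deff = V_st / V_srs = 120.88/63.5154 = 1.9032

deff ≈ 1.903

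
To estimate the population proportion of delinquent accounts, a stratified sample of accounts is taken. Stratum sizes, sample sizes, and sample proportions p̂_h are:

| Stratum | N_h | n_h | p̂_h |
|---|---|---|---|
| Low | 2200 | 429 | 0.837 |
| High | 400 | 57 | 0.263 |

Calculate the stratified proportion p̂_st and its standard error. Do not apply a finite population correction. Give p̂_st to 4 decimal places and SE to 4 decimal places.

p̂_st ≈ 0.7487, SE ≈ 0.0176

N = 2600; stratum weights W_h = N_h/N.
p̂_st = Σ W_h p̂_h = (2200·0.837 + 400·0.263)/2600 = 0.74869
V̂(p̂_st) = Σ W_h² p̂_h(1−p̂_h)/(n_h−1):
  stratum Low: (2200/2600)²·0.837·0.163/428 = 0.000228227
  stratum High: (400/2600)²·0.263·0.737/56 = 8.19235e-05
V̂(p̂_st) = 0.000310151; SE = √V̂ = 0.0176111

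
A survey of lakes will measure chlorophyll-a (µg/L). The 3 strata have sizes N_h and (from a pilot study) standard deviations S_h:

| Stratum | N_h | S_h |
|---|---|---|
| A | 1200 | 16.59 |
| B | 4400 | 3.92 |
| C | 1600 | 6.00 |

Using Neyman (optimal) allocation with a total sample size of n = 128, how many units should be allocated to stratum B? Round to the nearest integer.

47

Neyman allocation: n_h = n · N_h S_h / Σ N_i S_i, with n = 128.
  stratum A: N_h·S_h = 1200·16.59 = 19908.00
  stratum B: N_h·S_h = 4400·3.92 = 17248.00
  stratum C: N_h·S_h = 1600·6.00 = 9600.00
Σ N_h S_h = 46756.00
n for stratum B = 128·17248.00/46756.00 = 47.218 → 47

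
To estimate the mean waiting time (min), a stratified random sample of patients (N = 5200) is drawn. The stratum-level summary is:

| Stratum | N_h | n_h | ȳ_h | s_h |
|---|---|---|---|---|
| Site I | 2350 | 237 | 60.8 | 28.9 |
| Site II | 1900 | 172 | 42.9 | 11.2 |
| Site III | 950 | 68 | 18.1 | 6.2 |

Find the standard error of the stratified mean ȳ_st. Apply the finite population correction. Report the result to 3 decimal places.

SE(ȳ_st) ≈ 0.868

V̂(ȳ_st) = Σ W_h² (1 − n_h/N_h) s_h²/n_h, with W_h = N_h/N and N = 5200:
  stratum Site I: (2350/5200)²·(1 − 237/2350)·28.9²/237 = 0.647155
  stratum Site II: (1900/5200)²·(1 − 172/1900)·11.2²/172 = 0.088552
  stratum Site III: (950/5200)²·(1 − 68/950)·6.2²/68 = 0.017517
V̂(ȳ_st) = 0.753224
SE(ȳ_st) = √0.753224 = 0.867885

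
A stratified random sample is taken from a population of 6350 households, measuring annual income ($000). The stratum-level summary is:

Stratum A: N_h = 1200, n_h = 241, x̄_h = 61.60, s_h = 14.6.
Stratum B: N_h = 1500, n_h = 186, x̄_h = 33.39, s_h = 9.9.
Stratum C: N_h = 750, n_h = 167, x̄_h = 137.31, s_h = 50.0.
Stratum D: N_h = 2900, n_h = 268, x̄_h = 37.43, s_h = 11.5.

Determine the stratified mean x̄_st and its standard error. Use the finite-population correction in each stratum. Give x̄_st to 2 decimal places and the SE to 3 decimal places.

x̄_st = Σ W_h x̄_h = (1200·61.60 + 1500·33.39 + 750·137.31 + 2900·37.43)/6350 = 52.84008
V̂(x̄_st) = Σ W_h² (1 − n_h/N_h) s_h²/n_h, with W_h = N_h/N and N = 6350:
  stratum A: (1200/6350)²·(1 − 241/1200)·14.6²/241 = 0.025243
  stratum B: (1500/6350)²·(1 − 186/1500)·9.9²/186 = 0.0257571
  stratum C: (750/6350)²·(1 − 167/750)·50.0²/167 = 0.162333
  stratum D: (2900/6350)²·(1 − 268/2900)·11.5²/268 = 0.0934108
V̂(x̄_st) = 0.306744
SE(x̄_st) = √0.306744 = 0.553844

x̄_st ≈ 52.84, SE ≈ 0.554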